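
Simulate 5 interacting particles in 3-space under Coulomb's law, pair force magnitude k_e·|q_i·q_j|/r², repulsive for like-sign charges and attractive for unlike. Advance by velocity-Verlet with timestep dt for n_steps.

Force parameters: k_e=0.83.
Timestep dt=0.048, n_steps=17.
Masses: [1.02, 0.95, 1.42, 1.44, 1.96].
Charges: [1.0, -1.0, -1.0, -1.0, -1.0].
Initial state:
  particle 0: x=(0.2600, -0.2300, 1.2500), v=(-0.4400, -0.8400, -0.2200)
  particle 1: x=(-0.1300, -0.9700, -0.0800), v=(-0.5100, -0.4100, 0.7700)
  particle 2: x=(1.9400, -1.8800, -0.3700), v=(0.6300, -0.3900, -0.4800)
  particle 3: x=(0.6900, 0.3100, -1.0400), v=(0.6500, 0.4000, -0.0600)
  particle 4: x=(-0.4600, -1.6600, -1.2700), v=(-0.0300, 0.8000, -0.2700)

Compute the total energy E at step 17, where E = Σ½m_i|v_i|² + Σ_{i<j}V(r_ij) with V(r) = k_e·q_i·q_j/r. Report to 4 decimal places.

3.6039

step 0: x0=(0.2600, -0.2300, 1.2500) x1=(-0.1300, -0.9700, -0.0800) x2=(1.9400, -1.8800, -0.3700) x3=(0.6900, 0.3100, -1.0400) x4=(-0.4600, -1.6600, -1.2700)
step 1: x0=(0.2389, -0.2706, 1.2388) x1=(-0.1546, -0.9894, -0.0421) x2=(1.9705, -1.8988, -0.3929) x3=(0.7213, 0.3295, -1.0429) x4=(-0.4616, -1.6218, -1.2832)
step 2: x0=(0.2177, -0.3117, 1.2263) x1=(-0.1793, -1.0082, -0.0022) x2=(2.0013, -1.9178, -0.4157) x3=(0.7527, 0.3496, -1.0458) x4=(-0.4635, -1.5838, -1.2967)
step 3: x0=(0.1964, -0.3533, 1.2125) x1=(-0.2042, -1.0264, 0.0397) x2=(2.0325, -1.9370, -0.4383) x3=(0.7844, 0.3703, -1.0487) x4=(-0.4657, -1.5462, -1.3106)
step 4: x0=(0.1750, -0.3956, 1.1972) x1=(-0.2292, -1.0440, 0.0836) x2=(2.0642, -1.9564, -0.4608) x3=(0.8162, 0.3914, -1.0515) x4=(-0.4682, -1.5088, -1.3249)
step 5: x0=(0.1534, -0.4384, 1.1805) x1=(-0.2542, -1.0610, 0.1295) x2=(2.0961, -1.9759, -0.4832) x3=(0.8481, 0.4131, -1.0544) x4=(-0.4709, -1.4716, -1.3396)
step 6: x0=(0.1317, -0.4819, 1.1623) x1=(-0.2791, -1.0774, 0.1775) x2=(2.1284, -1.9957, -0.5054) x3=(0.8801, 0.4352, -1.0572) x4=(-0.4739, -1.4346, -1.3546)
step 7: x0=(0.1097, -0.5260, 1.1425) x1=(-0.3040, -1.0930, 0.2277) x2=(2.1610, -2.0156, -0.5274) x3=(0.9123, 0.4578, -1.0600) x4=(-0.4772, -1.3977, -1.3699)
step 8: x0=(0.0874, -0.5709, 1.1209) x1=(-0.3287, -1.1080, 0.2801) x2=(2.1939, -2.0357, -0.5494) x3=(0.9447, 0.4808, -1.0627) x4=(-0.4806, -1.3610, -1.3855)
step 9: x0=(0.0647, -0.6167, 1.0976) x1=(-0.3531, -1.1221, 0.3348) x2=(2.2270, -2.0559, -0.5713) x3=(0.9771, 0.5042, -1.0653) x4=(-0.4843, -1.3244, -1.4014)
step 10: x0=(0.0413, -0.6634, 1.0722) x1=(-0.3769, -1.1353, 0.3919) x2=(2.2604, -2.0764, -0.5930) x3=(1.0097, 0.5279, -1.0679) x4=(-0.4882, -1.2879, -1.4176)
step 11: x0=(0.0172, -0.7113, 1.0446) x1=(-0.4001, -1.1473, 0.4516) x2=(2.2941, -2.0970, -0.6147) x3=(1.0424, 0.5520, -1.0705) x4=(-0.4923, -1.2515, -1.4339)
step 12: x0=(-0.0081, -0.7606, 1.0146) x1=(-0.4221, -1.1580, 0.5140) x2=(2.3280, -2.1177, -0.6363) x3=(1.0752, 0.5765, -1.0730) x4=(-0.4966, -1.2152, -1.4504)
step 13: x0=(-0.0349, -0.8115, 0.9820) x1=(-0.4426, -1.1670, 0.5795) x2=(2.3621, -2.1386, -0.6578) x3=(1.1081, 0.6012, -1.0754) x4=(-0.5011, -1.1790, -1.4671)
step 14: x0=(-0.0640, -0.8646, 0.9463) x1=(-0.4607, -1.1737, 0.6483) x2=(2.3964, -2.1597, -0.6793) x3=(1.1411, 0.6263, -1.0778) x4=(-0.5057, -1.1429, -1.4840)
step 15: x0=(-0.0967, -0.9206, 0.9072) x1=(-0.4751, -1.1774, 0.7207) x2=(2.4309, -2.1809, -0.7006) x3=(1.1742, 0.6517, -1.0802) x4=(-0.5105, -1.1068, -1.5009)
step 16: x0=(-0.1350, -0.9806, 0.8647) x1=(-0.4834, -1.1768, 0.7969) x2=(2.4656, -2.2023, -0.7219) x3=(1.2074, 0.6773, -1.0824) x4=(-0.5155, -1.0707, -1.5179)
step 17: x0=(-0.1830, -1.0460, 0.8197) x1=(-0.4814, -1.1705, 0.8757) x2=(2.5004, -2.2238, -0.7432) x3=(1.2407, 0.7032, -1.0847) x4=(-0.5207, -1.0348, -1.5350)
step 0 velocities: v0=(-0.4400, -0.8400, -0.2200) v1=(-0.5100, -0.4100, 0.7700) v2=(0.6300, -0.3900, -0.4800) v3=(0.6500, 0.4000, -0.0600) v4=(-0.0300, 0.8000, -0.2700)
step 0: KE=2.6432, PE=0.9716, E=3.6147
step 17 velocities: v0=(-1.1622, -1.4309, -0.9119) v1=(0.2157, 0.2054, 1.6137) v2=(0.7273, -0.4502, -0.4422) v3=(0.6947, 0.5418, -0.0460) v4=(-0.1092, 0.7486, -0.3566)
step 17: KE=5.3404, PE=-1.7364, E=3.6039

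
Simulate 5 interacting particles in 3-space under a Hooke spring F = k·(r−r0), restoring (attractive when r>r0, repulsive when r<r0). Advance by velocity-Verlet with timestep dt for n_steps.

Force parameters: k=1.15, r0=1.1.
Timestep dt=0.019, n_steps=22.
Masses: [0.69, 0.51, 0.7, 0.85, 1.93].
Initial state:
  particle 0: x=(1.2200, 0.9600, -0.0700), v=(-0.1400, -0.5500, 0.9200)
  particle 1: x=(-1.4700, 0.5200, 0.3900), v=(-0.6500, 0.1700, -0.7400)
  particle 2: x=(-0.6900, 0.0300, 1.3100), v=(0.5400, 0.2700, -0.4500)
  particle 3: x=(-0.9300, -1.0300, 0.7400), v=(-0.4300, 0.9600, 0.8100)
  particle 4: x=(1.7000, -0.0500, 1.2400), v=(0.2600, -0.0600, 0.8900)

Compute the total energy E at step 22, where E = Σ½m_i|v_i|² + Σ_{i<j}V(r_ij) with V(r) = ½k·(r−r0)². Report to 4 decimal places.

step 0: x0=(1.2200, 0.9600, -0.0700) x1=(-1.4700, 0.5200, 0.3900) x2=(-0.6900, 0.0300, 1.3100) x3=(-0.9300, -1.0300, 0.7400) x4=(1.7000, -0.0500, 1.2400)
step 1: x0=(1.2162, 0.9488, -0.0519) x1=(-1.4807, 0.5229, 0.3762) x2=(-0.6791, 0.0353, 1.3011) x3=(-0.9375, -1.0111, 0.7553) x4=(1.7044, -0.0511, 1.2568)
step 2: x0=(1.2100, 0.9362, -0.0326) x1=(-1.4881, 0.5253, 0.3628) x2=(-0.6669, 0.0408, 1.2917) x3=(-0.9436, -0.9911, 0.7705) x4=(1.7076, -0.0522, 1.2732)
step 3: x0=(1.2015, 0.9222, -0.0121) x1=(-1.4921, 0.5270, 0.3501) x2=(-0.6534, 0.0466, 1.2817) x3=(-0.9483, -0.9699, 0.7855) x4=(1.7098, -0.0532, 1.2894)
step 4: x0=(1.1907, 0.9069, 0.0095) x1=(-1.4928, 0.5281, 0.3379) x2=(-0.6386, 0.0527, 1.2712) x3=(-0.9516, -0.9475, 0.8004) x4=(1.7108, -0.0542, 1.3053)
step 5: x0=(1.1777, 0.8902, 0.0322) x1=(-1.4902, 0.5287, 0.3263) x2=(-0.6227, 0.0590, 1.2602) x3=(-0.9536, -0.9241, 0.8152) x4=(1.7106, -0.0551, 1.3209)
step 6: x0=(1.1625, 0.8722, 0.0559) x1=(-1.4842, 0.5286, 0.3154) x2=(-0.6055, 0.0656, 1.2486) x3=(-0.9542, -0.8996, 0.8297) x4=(1.7094, -0.0560, 1.3361)
step 7: x0=(1.1451, 0.8531, 0.0807) x1=(-1.4749, 0.5279, 0.3053) x2=(-0.5872, 0.0724, 1.2367) x3=(-0.9534, -0.8741, 0.8442) x4=(1.7070, -0.0568, 1.3511)
step 8: x0=(1.1256, 0.8327, 0.1065) x1=(-1.4624, 0.5267, 0.2959) x2=(-0.5677, 0.0796, 1.2243) x3=(-0.9513, -0.8476, 0.8584) x4=(1.7036, -0.0576, 1.3657)
step 9: x0=(1.1041, 0.8113, 0.1331) x1=(-1.4466, 0.5248, 0.2873) x2=(-0.5472, 0.0869, 1.2115) x3=(-0.9479, -0.8202, 0.8725) x4=(1.6990, -0.0583, 1.3800)
step 10: x0=(1.0805, 0.7888, 0.1607) x1=(-1.4276, 0.5224, 0.2795) x2=(-0.5255, 0.0945, 1.1984) x3=(-0.9432, -0.7920, 0.8865) x4=(1.6933, -0.0589, 1.3939)
step 11: x0=(1.0551, 0.7653, 0.1890) x1=(-1.4056, 0.5194, 0.2725) x2=(-0.5029, 0.1023, 1.1850) x3=(-0.9372, -0.7629, 0.9002) x4=(1.6866, -0.0595, 1.4075)
step 12: x0=(1.0279, 0.7408, 0.2182) x1=(-1.3805, 0.5159, 0.2664) x2=(-0.4793, 0.1104, 1.1713) x3=(-0.9299, -0.7330, 0.9139) x4=(1.6788, -0.0600, 1.4208)
step 13: x0=(0.9990, 0.7155, 0.2480) x1=(-1.3524, 0.5118, 0.2611) x2=(-0.4548, 0.1186, 1.1574) x3=(-0.9215, -0.7025, 0.9274) x4=(1.6699, -0.0605, 1.4338)
step 14: x0=(0.9684, 0.6893, 0.2785) x1=(-1.3215, 0.5073, 0.2568) x2=(-0.4293, 0.1270, 1.1432) x3=(-0.9118, -0.6713, 0.9408) x4=(1.6600, -0.0608, 1.4464)
step 15: x0=(0.9363, 0.6624, 0.3096) x1=(-1.2878, 0.5022, 0.2533) x2=(-0.4030, 0.1356, 1.1289) x3=(-0.9009, -0.6394, 0.9540) x4=(1.6491, -0.0611, 1.4587)
step 16: x0=(0.9028, 0.6347, 0.3413) x1=(-1.2514, 0.4967, 0.2507) x2=(-0.3759, 0.1444, 1.1144) x3=(-0.8890, -0.6070, 0.9672) x4=(1.6372, -0.0614, 1.4706)
step 17: x0=(0.8681, 0.6065, 0.3734) x1=(-1.2125, 0.4906, 0.2491) x2=(-0.3480, 0.1533, 1.0999) x3=(-0.8759, -0.5741, 0.9802) x4=(1.6243, -0.0615, 1.4822)
step 18: x0=(0.8321, 0.5777, 0.4060) x1=(-1.1711, 0.4842, 0.2483) x2=(-0.3194, 0.1624, 1.0853) x3=(-0.8618, -0.5408, 0.9932) x4=(1.6105, -0.0616, 1.4934)
step 19: x0=(0.7950, 0.5484, 0.4390) x1=(-1.1274, 0.4774, 0.2484) x2=(-0.2901, 0.1715, 1.0707) x3=(-0.8467, -0.5071, 1.0061) x4=(1.5958, -0.0616, 1.5044)
step 20: x0=(0.7571, 0.5186, 0.4723) x1=(-1.0815, 0.4701, 0.2494) x2=(-0.2601, 0.1808, 1.0561) x3=(-0.8307, -0.4730, 1.0189) x4=(1.5802, -0.0616, 1.5150)
step 21: x0=(0.7183, 0.4885, 0.5059) x1=(-1.0336, 0.4625, 0.2512) x2=(-0.2297, 0.1901, 1.0415) x3=(-0.8137, -0.4386, 1.0318) x4=(1.5637, -0.0615, 1.5252)
step 22: x0=(0.6788, 0.4580, 0.5397) x1=(-0.9838, 0.4546, 0.2538) x2=(-0.1986, 0.1995, 1.0270) x3=(-0.7959, -0.4040, 1.0446) x4=(1.5464, -0.0612, 1.5352)
step 0 velocities: v0=(-0.1400, -0.5500, 0.9200) v1=(-0.6500, 0.1700, -0.7400) v2=(0.5400, 0.2700, -0.4500) v3=(-0.4300, 0.9600, 0.8100) v4=(0.2600, -0.0600, 0.8900)
step 0: KE=2.4385, PE=10.9699, E=13.4084
step 22 velocities: v0=(-2.0909, -1.6092, 1.7834) v1=(2.6696, -0.4261, 0.1597) v2=(1.6453, 0.4948, -0.7582) v3=(0.9589, 1.8265, 0.6748) v4=(-0.9323, 0.0130, 0.5149)
step 22: KE=9.7005, PE=3.7034, E=13.4039

13.4039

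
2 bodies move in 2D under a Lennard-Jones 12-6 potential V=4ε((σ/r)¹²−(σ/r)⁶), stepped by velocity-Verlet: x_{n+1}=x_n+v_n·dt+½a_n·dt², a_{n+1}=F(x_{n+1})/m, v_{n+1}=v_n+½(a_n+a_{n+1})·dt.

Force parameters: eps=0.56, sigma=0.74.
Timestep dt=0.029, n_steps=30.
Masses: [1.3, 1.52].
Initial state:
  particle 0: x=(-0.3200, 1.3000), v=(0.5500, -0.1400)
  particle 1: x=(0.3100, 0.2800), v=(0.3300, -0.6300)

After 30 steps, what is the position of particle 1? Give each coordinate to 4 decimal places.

step 0: x0=(-0.3200, 1.3000) x1=(0.3100, 0.2800)
step 1: x0=(-0.3040, 1.2958) x1=(0.3195, 0.2619)
step 2: x0=(-0.2877, 1.2913) x1=(0.3288, 0.2440)
step 3: x0=(-0.2714, 1.2865) x1=(0.3380, 0.2263)
step 4: x0=(-0.2548, 1.2814) x1=(0.3471, 0.2089)
step 5: x0=(-0.2381, 1.2761) x1=(0.3560, 0.1917)
step 6: x0=(-0.2213, 1.2705) x1=(0.3648, 0.1747)
step 7: x0=(-0.2043, 1.2647) x1=(0.3735, 0.1580)
step 8: x0=(-0.1872, 1.2586) x1=(0.3821, 0.1414)
step 9: x0=(-0.1700, 1.2523) x1=(0.3906, 0.1251)
step 10: x0=(-0.1527, 1.2458) x1=(0.3990, 0.1090)
step 11: x0=(-0.1352, 1.2390) x1=(0.4073, 0.0930)
step 12: x0=(-0.1177, 1.2320) x1=(0.4155, 0.0773)
step 13: x0=(-0.1000, 1.2248) x1=(0.4236, 0.0617)
step 14: x0=(-0.0823, 1.2173) x1=(0.4316, 0.0463)
step 15: x0=(-0.0644, 1.2096) x1=(0.4396, 0.0311)
step 16: x0=(-0.0465, 1.2018) x1=(0.4475, 0.0161)
step 17: x0=(-0.0285, 1.1937) x1=(0.4553, 0.0013)
step 18: x0=(-0.0104, 1.1854) x1=(0.4630, -0.0133)
step 19: x0=(0.0078, 1.1769) x1=(0.4706, -0.0278)
step 20: x0=(0.0261, 1.1682) x1=(0.4782, -0.0421)
step 21: x0=(0.0445, 1.1592) x1=(0.4857, -0.0562)
step 22: x0=(0.0629, 1.1501) x1=(0.4932, -0.0701)
step 23: x0=(0.0814, 1.1408) x1=(0.5006, -0.0839)
step 24: x0=(0.1000, 1.1312) x1=(0.5079, -0.0975)
step 25: x0=(0.1186, 1.1215) x1=(0.5152, -0.1109)
step 26: x0=(0.1373, 1.1115) x1=(0.5224, -0.1241)
step 27: x0=(0.1561, 1.1014) x1=(0.5295, -0.1372)
step 28: x0=(0.1749, 1.0910) x1=(0.5366, -0.1500)
step 29: x0=(0.1938, 1.0804) x1=(0.5437, -0.1627)
step 30: x0=(0.2128, 1.0696) x1=(0.5507, -0.1752)

(0.5507, -0.1752)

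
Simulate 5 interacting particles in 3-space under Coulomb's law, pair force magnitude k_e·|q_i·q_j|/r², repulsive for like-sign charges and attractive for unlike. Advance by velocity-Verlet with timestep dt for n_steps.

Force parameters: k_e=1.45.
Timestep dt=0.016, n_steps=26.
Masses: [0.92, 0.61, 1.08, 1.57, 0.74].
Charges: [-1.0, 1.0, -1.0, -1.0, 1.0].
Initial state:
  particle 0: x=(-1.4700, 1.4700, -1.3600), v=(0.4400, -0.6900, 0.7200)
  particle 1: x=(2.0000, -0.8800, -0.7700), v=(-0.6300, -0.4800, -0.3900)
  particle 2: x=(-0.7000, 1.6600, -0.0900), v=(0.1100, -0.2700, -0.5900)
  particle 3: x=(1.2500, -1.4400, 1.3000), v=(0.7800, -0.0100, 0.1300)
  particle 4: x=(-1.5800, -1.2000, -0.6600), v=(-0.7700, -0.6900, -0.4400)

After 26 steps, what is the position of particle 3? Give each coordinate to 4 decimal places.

step 0: x0=(-1.4700, 1.4700, -1.3600) x1=(2.0000, -0.8800, -0.7700) x2=(-0.7000, 1.6600, -0.0900) x3=(1.2500, -1.4400, 1.3000) x4=(-1.5800, -1.2000, -0.6600)
step 1: x0=(-1.4630, 1.4589, -1.3486) x1=(1.9899, -0.8877, -0.7762) x2=(-0.6982, 1.6557, -0.0994) x3=(1.2625, -1.4402, 1.3021) x4=(-1.5923, -1.2110, -0.6670)
step 2: x0=(-1.4561, 1.4478, -1.3373) x1=(1.9797, -0.8953, -0.7823) x2=(-0.6963, 1.6513, -0.1087) x3=(1.2750, -1.4403, 1.3041) x4=(-1.6046, -1.2219, -0.6740)
step 3: x0=(-1.4493, 1.4365, -1.3261) x1=(1.9695, -0.9029, -0.7882) x2=(-0.6944, 1.6470, -0.1178) x3=(1.2875, -1.4405, 1.3061) x4=(-1.6169, -1.2326, -0.6810)
step 4: x0=(-1.4426, 1.4252, -1.3151) x1=(1.9593, -0.9105, -0.7941) x2=(-0.6923, 1.6426, -0.1268) x3=(1.3000, -1.4407, 1.3080) x4=(-1.6292, -1.2433, -0.6880)
step 5: x0=(-1.4359, 1.4138, -1.3043) x1=(1.9490, -0.9181, -0.7998) x2=(-0.6902, 1.6383, -0.1358) x3=(1.3126, -1.4409, 1.3099) x4=(-1.6414, -1.2539, -0.6950)
step 6: x0=(-1.4294, 1.4023, -1.2936) x1=(1.9386, -0.9256, -0.8055) x2=(-0.6880, 1.6339, -0.1445) x3=(1.3251, -1.4411, 1.3117) x4=(-1.6537, -1.2643, -0.7019)
step 7: x0=(-1.4230, 1.3907, -1.2832) x1=(1.9282, -0.9332, -0.8110) x2=(-0.6857, 1.6295, -0.1532) x3=(1.3377, -1.4413, 1.3135) x4=(-1.6659, -1.2746, -0.7088)
step 8: x0=(-1.4167, 1.3791, -1.2728) x1=(1.9178, -0.9406, -0.8164) x2=(-0.6833, 1.6251, -0.1617) x3=(1.3502, -1.4415, 1.3153) x4=(-1.6781, -1.2849, -0.7157)
step 9: x0=(-1.4106, 1.3673, -1.2627) x1=(1.9073, -0.9481, -0.8217) x2=(-0.6808, 1.6208, -0.1701) x3=(1.3628, -1.4417, 1.3170) x4=(-1.6903, -1.2950, -0.7226)
step 10: x0=(-1.4045, 1.3554, -1.2527) x1=(1.8968, -0.9555, -0.8268) x2=(-0.6782, 1.6164, -0.1784) x3=(1.3754, -1.4419, 1.3187) x4=(-1.7025, -1.3050, -0.7295)
step 11: x0=(-1.3986, 1.3435, -1.2430) x1=(1.8862, -0.9629, -0.8319) x2=(-0.6755, 1.6120, -0.1865) x3=(1.3880, -1.4421, 1.3203) x4=(-1.7146, -1.3149, -0.7364)
step 12: x0=(-1.3927, 1.3314, -1.2334) x1=(1.8756, -0.9703, -0.8368) x2=(-0.6728, 1.6077, -0.1944) x3=(1.4006, -1.4424, 1.3219) x4=(-1.7268, -1.3247, -0.7432)
step 13: x0=(-1.3871, 1.3192, -1.2240) x1=(1.8650, -0.9776, -0.8417) x2=(-0.6698, 1.6033, -0.2023) x3=(1.4132, -1.4426, 1.3235) x4=(-1.7389, -1.3344, -0.7500)
step 14: x0=(-1.3815, 1.3069, -1.2148) x1=(1.8543, -0.9849, -0.8464) x2=(-0.6668, 1.5990, -0.2099) x3=(1.4258, -1.4429, 1.3250) x4=(-1.7510, -1.3440, -0.7568)
step 15: x0=(-1.3761, 1.2945, -1.2058) x1=(1.8436, -0.9922, -0.8510) x2=(-0.6637, 1.5947, -0.2174) x3=(1.4385, -1.4431, 1.3265) x4=(-1.7631, -1.3535, -0.7636)
step 16: x0=(-1.3709, 1.2820, -1.1970) x1=(1.8328, -0.9994, -0.8554) x2=(-0.6604, 1.5904, -0.2248) x3=(1.4511, -1.4434, 1.3279) x4=(-1.7752, -1.3628, -0.7704)
step 17: x0=(-1.3657, 1.2693, -1.1884) x1=(1.8220, -1.0066, -0.8598) x2=(-0.6571, 1.5861, -0.2320) x3=(1.4638, -1.4437, 1.3293) x4=(-1.7872, -1.3721, -0.7771)
step 18: x0=(-1.3608, 1.2566, -1.1800) x1=(1.8111, -1.0138, -0.8640) x2=(-0.6536, 1.5818, -0.2391) x3=(1.4764, -1.4440, 1.3306) x4=(-1.7993, -1.3812, -0.7838)
step 19: x0=(-1.3560, 1.2436, -1.1718) x1=(1.8003, -1.0209, -0.8681) x2=(-0.6499, 1.5776, -0.2460) x3=(1.4891, -1.4443, 1.3319) x4=(-1.8113, -1.3903, -0.7906)
step 20: x0=(-1.3513, 1.2306, -1.1638) x1=(1.7894, -1.0279, -0.8721) x2=(-0.6462, 1.5734, -0.2527) x3=(1.5018, -1.4446, 1.3332) x4=(-1.8233, -1.3992, -0.7973)
step 21: x0=(-1.3469, 1.2174, -1.1560) x1=(1.7784, -1.0350, -0.8760) x2=(-0.6423, 1.5693, -0.2593) x3=(1.5145, -1.4449, 1.3344) x4=(-1.8353, -1.4081, -0.8039)
step 22: x0=(-1.3425, 1.2041, -1.1485) x1=(1.7675, -1.0420, -0.8798) x2=(-0.6382, 1.5652, -0.2657) x3=(1.5272, -1.4452, 1.3356) x4=(-1.8472, -1.4168, -0.8106)
step 23: x0=(-1.3384, 1.1906, -1.1412) x1=(1.7564, -1.0489, -0.8834) x2=(-0.6341, 1.5611, -0.2719) x3=(1.5399, -1.4455, 1.3368) x4=(-1.8592, -1.4254, -0.8173)
step 24: x0=(-1.3344, 1.1770, -1.1340) x1=(1.7454, -1.0558, -0.8869) x2=(-0.6298, 1.5570, -0.2780) x3=(1.5526, -1.4458, 1.3378) x4=(-1.8711, -1.4339, -0.8239)
step 25: x0=(-1.3306, 1.1632, -1.1271) x1=(1.7343, -1.0627, -0.8903) x2=(-0.6253, 1.5531, -0.2839) x3=(1.5653, -1.4462, 1.3389) x4=(-1.8830, -1.4423, -0.8305)
step 26: x0=(-1.3270, 1.1493, -1.1205) x1=(1.7233, -1.0695, -0.8936) x2=(-0.6207, 1.5491, -0.2897) x3=(1.5780, -1.4465, 1.3399) x4=(-1.8949, -1.4506, -0.8371)

(1.5780, -1.4465, 1.3399)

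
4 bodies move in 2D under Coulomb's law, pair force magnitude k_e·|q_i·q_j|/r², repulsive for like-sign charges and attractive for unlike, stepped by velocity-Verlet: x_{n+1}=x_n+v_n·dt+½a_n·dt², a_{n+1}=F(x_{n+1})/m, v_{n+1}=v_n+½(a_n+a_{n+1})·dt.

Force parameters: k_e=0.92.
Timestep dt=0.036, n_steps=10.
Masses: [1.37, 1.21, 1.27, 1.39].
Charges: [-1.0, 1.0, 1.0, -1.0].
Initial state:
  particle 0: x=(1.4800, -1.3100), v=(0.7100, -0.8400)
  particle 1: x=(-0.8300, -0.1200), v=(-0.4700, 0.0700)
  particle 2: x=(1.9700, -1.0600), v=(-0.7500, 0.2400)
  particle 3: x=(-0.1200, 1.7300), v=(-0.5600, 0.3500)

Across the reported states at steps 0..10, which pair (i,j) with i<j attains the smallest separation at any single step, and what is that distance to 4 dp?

step 0: x0=(1.4800, -1.3100) x1=(-0.8300, -0.1200) x2=(1.9700, -1.0600) x3=(-0.1200, 1.7300)
step 1: x0=(1.5068, -1.3396) x1=(-0.8469, -0.1174) x2=(1.9416, -1.0521) x3=(-0.1402, 1.7425)
step 2: x0=(1.5362, -1.3674) x1=(-0.8636, -0.1146) x2=(1.9105, -1.0460) x3=(-0.1605, 1.7548)
step 3: x0=(1.5682, -1.3929) x1=(-0.8803, -0.1115) x2=(1.8764, -1.0424) x3=(-0.1808, 1.7669)
step 4: x0=(1.6028, -1.4154) x1=(-0.8969, -0.1083) x2=(1.8396, -1.0420) x3=(-0.2012, 1.7788)
step 5: x0=(1.6398, -1.4342) x1=(-0.9133, -0.1048) x2=(1.8002, -1.0457) x3=(-0.2216, 1.7905)
step 6: x0=(1.6785, -1.4484) x1=(-0.9298, -0.1012) x2=(1.7589, -1.0542) x3=(-0.2422, 1.8020)
step 7: x0=(1.7183, -1.4573) x1=(-0.9461, -0.0973) x2=(1.7165, -1.0684) x3=(-0.2627, 1.8133)
step 8: x0=(1.7579, -1.4605) x1=(-0.9624, -0.0932) x2=(1.6742, -1.0888) x3=(-0.2834, 1.8244)
step 9: x0=(1.7962, -1.4579) x1=(-0.9786, -0.0889) x2=(1.6334, -1.1155) x3=(-0.3041, 1.8353)
step 10: x0=(1.8319, -1.4498) x1=(-0.9948, -0.0844) x2=(1.5954, -1.1480) x3=(-0.3248, 1.8460)

pair (0,2), distance 0.3792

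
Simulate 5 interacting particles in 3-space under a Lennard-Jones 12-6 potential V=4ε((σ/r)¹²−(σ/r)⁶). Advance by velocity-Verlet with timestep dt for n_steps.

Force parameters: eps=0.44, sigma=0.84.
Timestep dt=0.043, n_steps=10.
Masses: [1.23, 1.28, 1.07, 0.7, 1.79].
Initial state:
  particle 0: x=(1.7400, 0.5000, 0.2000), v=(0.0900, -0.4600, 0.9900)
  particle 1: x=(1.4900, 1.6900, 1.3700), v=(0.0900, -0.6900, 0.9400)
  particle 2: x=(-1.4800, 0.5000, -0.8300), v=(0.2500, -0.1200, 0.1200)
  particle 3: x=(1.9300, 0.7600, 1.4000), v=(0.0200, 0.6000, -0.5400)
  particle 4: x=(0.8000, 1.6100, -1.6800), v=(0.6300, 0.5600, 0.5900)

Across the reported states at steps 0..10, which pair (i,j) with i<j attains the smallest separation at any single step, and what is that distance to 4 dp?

step 0: x0=(1.7400, 0.5000, 0.2000) x1=(1.4900, 1.6900, 1.3700) x2=(-1.4800, 0.5000, -0.8300) x3=(1.9300, 0.7600, 1.4000) x4=(0.8000, 1.6100, -1.6800)
step 1: x0=(1.7439, 0.4804, 0.2431) x1=(1.4943, 1.6595, 1.4104) x2=(-1.4692, 0.4948, -0.8248) x3=(1.9300, 0.7871, 1.3759) x4=(0.8271, 1.6341, -1.6546)
step 2: x0=(1.7480, 0.4612, 0.2875) x1=(1.4991, 1.6278, 1.4507) x2=(-1.4585, 0.4897, -0.8197) x3=(1.9287, 0.8156, 1.3498) x4=(0.8542, 1.6581, -1.6292)
step 3: x0=(1.7524, 0.4426, 0.3334) x1=(1.5034, 1.5970, 1.4909) x2=(-1.4477, 0.4845, -0.8145) x3=(1.9280, 0.8413, 1.3209) x4=(0.8813, 1.6822, -1.6038)
step 4: x0=(1.7569, 0.4248, 0.3811) x1=(1.5047, 1.5714, 1.5323) x2=(-1.4369, 0.4794, -0.8094) x3=(1.9321, 0.8563, 1.2869) x4=(0.9084, 1.7063, -1.5784)
step 5: x0=(1.7618, 0.4078, 0.4305) x1=(1.5016, 1.5532, 1.5761) x2=(-1.4262, 0.4742, -0.8042) x3=(1.9440, 0.8562, 1.2453) x4=(0.9355, 1.7303, -1.5530)
step 6: x0=(1.7667, 0.3912, 0.4802) x1=(1.4960, 1.5389, 1.6217) x2=(-1.4154, 0.4691, -0.7991) x3=(1.9603, 0.8485, 1.1999) x4=(0.9625, 1.7544, -1.5276)
step 7: x0=(1.7697, 0.3703, 0.5233) x1=(1.4901, 1.5249, 1.6675) x2=(-1.4046, 0.4639, -0.7939) x3=(1.9804, 0.8475, 1.1658) x4=(0.9896, 1.7784, -1.5022)
step 8: x0=(1.7664, 0.3353, 0.5472) x1=(1.4848, 1.5100, 1.7125) x2=(-1.3938, 0.4588, -0.7887) x3=(2.0106, 0.8733, 1.1668) x4=(1.0167, 1.8025, -1.4768)
step 9: x0=(1.7594, 0.2921, 0.5618) x1=(1.4803, 1.4940, 1.7567) x2=(-1.3830, 0.4537, -0.7836) x3=(2.0458, 0.9151, 1.1857) x4=(1.0438, 1.8265, -1.4513)
step 10: x0=(1.7520, 0.2484, 0.5758) x1=(1.4767, 1.4771, 1.7999) x2=(-1.3722, 0.4485, -0.7784) x3=(2.0801, 0.9597, 1.2074) x4=(1.0709, 1.8505, -1.4259)

pair (0,3), distance 0.8276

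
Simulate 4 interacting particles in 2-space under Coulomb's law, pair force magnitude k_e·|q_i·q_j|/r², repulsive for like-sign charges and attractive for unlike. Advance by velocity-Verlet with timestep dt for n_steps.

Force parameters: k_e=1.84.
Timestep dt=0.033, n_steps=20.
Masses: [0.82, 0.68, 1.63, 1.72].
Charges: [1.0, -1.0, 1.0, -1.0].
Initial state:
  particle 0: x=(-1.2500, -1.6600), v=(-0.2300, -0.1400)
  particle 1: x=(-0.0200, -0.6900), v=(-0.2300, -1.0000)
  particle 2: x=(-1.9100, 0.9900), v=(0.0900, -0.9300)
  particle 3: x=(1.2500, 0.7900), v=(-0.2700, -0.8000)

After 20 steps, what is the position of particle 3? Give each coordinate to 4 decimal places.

(1.0681, 0.2917)

step 0: x0=(-1.2500, -1.6600) x1=(-0.0200, -0.6900) x2=(-1.9100, 0.9900) x3=(1.2500, 0.7900)
step 1: x0=(-1.2571, -1.6644) x1=(-0.0285, -0.7235) x2=(-1.9069, 0.9593) x3=(1.2411, 0.7637)
step 2: x0=(-1.2631, -1.6684) x1=(-0.0388, -0.7581) x2=(-1.9036, 0.9287) x3=(1.2322, 0.7375)
step 3: x0=(-1.2681, -1.6719) x1=(-0.0510, -0.7936) x2=(-1.9001, 0.8980) x3=(1.2233, 0.7116)
step 4: x0=(-1.2720, -1.6750) x1=(-0.0650, -0.8302) x2=(-1.8963, 0.8675) x3=(1.2144, 0.6858)
step 5: x0=(-1.2747, -1.6776) x1=(-0.0810, -0.8678) x2=(-1.8923, 0.8369) x3=(1.2056, 0.6601)
step 6: x0=(-1.2762, -1.6798) x1=(-0.0990, -0.9065) x2=(-1.8881, 0.8064) x3=(1.1967, 0.6347)
step 7: x0=(-1.2764, -1.6816) x1=(-0.1191, -0.9462) x2=(-1.8836, 0.7759) x3=(1.1878, 0.6093)
step 8: x0=(-1.2753, -1.6828) x1=(-0.1413, -0.9869) x2=(-1.8790, 0.7454) x3=(1.1789, 0.5842)
step 9: x0=(-1.2728, -1.6836) x1=(-0.1657, -1.0287) x2=(-1.8741, 0.7150) x3=(1.1699, 0.5592)
step 10: x0=(-1.2687, -1.6839) x1=(-0.1924, -1.0716) x2=(-1.8689, 0.6847) x3=(1.1610, 0.5343)
step 11: x0=(-1.2629, -1.6836) x1=(-0.2215, -1.1156) x2=(-1.8636, 0.6543) x3=(1.1520, 0.5095)
step 12: x0=(-1.2554, -1.6827) x1=(-0.2533, -1.1607) x2=(-1.8580, 0.6240) x3=(1.1429, 0.4849)
step 13: x0=(-1.2459, -1.6812) x1=(-0.2879, -1.2070) x2=(-1.8522, 0.5938) x3=(1.1338, 0.4604)
step 14: x0=(-1.2342, -1.6791) x1=(-0.3255, -1.2545) x2=(-1.8461, 0.5636) x3=(1.1247, 0.4361)
step 15: x0=(-1.2200, -1.6761) x1=(-0.3665, -1.3032) x2=(-1.8399, 0.5335) x3=(1.1155, 0.4118)
step 16: x0=(-1.2028, -1.6724) x1=(-0.4113, -1.3534) x2=(-1.8334, 0.5034) x3=(1.1062, 0.3876)
step 17: x0=(-1.1823, -1.6676) x1=(-0.4605, -1.4051) x2=(-1.8267, 0.4733) x3=(1.0968, 0.3635)
step 18: x0=(-1.1575, -1.6618) x1=(-0.5152, -1.4584) x2=(-1.8198, 0.4433) x3=(1.0874, 0.3395)
step 19: x0=(-1.1273, -1.6546) x1=(-0.5766, -1.5136) x2=(-1.8128, 0.4133) x3=(1.0778, 0.3156)
step 20: x0=(-1.0893, -1.6458) x1=(-0.6475, -1.5710) x2=(-1.8055, 0.3834) x3=(1.0681, 0.2917)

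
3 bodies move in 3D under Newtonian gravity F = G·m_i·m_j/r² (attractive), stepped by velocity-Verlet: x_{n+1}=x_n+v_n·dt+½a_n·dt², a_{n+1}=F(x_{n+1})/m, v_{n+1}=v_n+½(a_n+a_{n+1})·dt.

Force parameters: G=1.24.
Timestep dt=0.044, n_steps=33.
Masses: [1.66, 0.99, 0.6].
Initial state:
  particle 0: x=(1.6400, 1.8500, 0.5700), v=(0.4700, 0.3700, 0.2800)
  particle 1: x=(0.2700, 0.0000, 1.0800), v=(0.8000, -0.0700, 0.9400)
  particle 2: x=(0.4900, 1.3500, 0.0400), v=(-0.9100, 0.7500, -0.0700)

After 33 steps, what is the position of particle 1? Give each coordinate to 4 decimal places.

step 0: x0=(1.6400, 1.8500, 0.5700) x1=(0.2700, 0.0000, 1.0800) x2=(0.4900, 1.3500, 0.0400)
step 1: x0=(1.6602, 1.8660, 0.5822) x1=(0.3054, -0.0026, 1.1211) x2=(0.4508, 1.3831, 0.0376)
step 2: x0=(1.6796, 1.8814, 0.5942) x1=(0.3413, -0.0043, 1.1618) x2=(0.4133, 1.4162, 0.0364)
step 3: x0=(1.6981, 1.8962, 0.6061) x1=(0.3776, -0.0051, 1.2021) x2=(0.3773, 1.4494, 0.0364)
step 4: x0=(1.7159, 1.9105, 0.6179) x1=(0.4143, -0.0050, 1.2419) x2=(0.3429, 1.4826, 0.0375)
step 5: x0=(1.7329, 1.9243, 0.6295) x1=(0.4513, -0.0040, 1.2813) x2=(0.3100, 1.5158, 0.0396)
step 6: x0=(1.7492, 1.9377, 0.6410) x1=(0.4887, -0.0022, 1.3203) x2=(0.2786, 1.5488, 0.0426)
step 7: x0=(1.7648, 1.9506, 0.6524) x1=(0.5264, 0.0004, 1.3588) x2=(0.2485, 1.5818, 0.0466)
step 8: x0=(1.7797, 1.9630, 0.6638) x1=(0.5644, 0.0038, 1.3969) x2=(0.2198, 1.6147, 0.0515)
step 9: x0=(1.7939, 1.9751, 0.6751) x1=(0.6027, 0.0080, 1.4347) x2=(0.1924, 1.6474, 0.0572)
step 10: x0=(1.8075, 1.9867, 0.6864) x1=(0.6413, 0.0130, 1.4720) x2=(0.1664, 1.6800, 0.0636)
step 11: x0=(1.8205, 1.9979, 0.6977) x1=(0.6802, 0.0188, 1.5089) x2=(0.1415, 1.7125, 0.0708)
step 12: x0=(1.8330, 2.0087, 0.7089) x1=(0.7193, 0.0253, 1.5455) x2=(0.1179, 1.7448, 0.0787)
step 13: x0=(1.8448, 2.0191, 0.7201) x1=(0.7586, 0.0325, 1.5816) x2=(0.0955, 1.7770, 0.0872)
step 14: x0=(1.8561, 2.0291, 0.7314) x1=(0.7982, 0.0405, 1.6173) x2=(0.0743, 1.8090, 0.0964)
step 15: x0=(1.8668, 2.0388, 0.7426) x1=(0.8380, 0.0493, 1.6526) x2=(0.0542, 1.8408, 0.1063)
step 16: x0=(1.8770, 2.0480, 0.7539) x1=(0.8780, 0.0588, 1.6876) x2=(0.0353, 1.8725, 0.1167)
step 17: x0=(1.8866, 2.0569, 0.7652) x1=(0.9182, 0.0690, 1.7221) x2=(0.0174, 1.9040, 0.1276)
step 18: x0=(1.8958, 2.0655, 0.7766) x1=(0.9586, 0.0799, 1.7562) x2=(0.0006, 1.9354, 0.1392)
step 19: x0=(1.9045, 2.0736, 0.7880) x1=(0.9993, 0.0915, 1.7899) x2=(-0.0151, 1.9666, 0.1512)
step 20: x0=(1.9126, 2.0814, 0.7995) x1=(1.0401, 0.1038, 1.8232) x2=(-0.0298, 1.9976, 0.1638)
step 21: x0=(1.9203, 2.0889, 0.8110) x1=(1.0811, 0.1169, 1.8561) x2=(-0.0434, 2.0284, 0.1768)
step 22: x0=(1.9275, 2.0960, 0.8227) x1=(1.1222, 0.1306, 1.8886) x2=(-0.0560, 2.0590, 0.1903)
step 23: x0=(1.9343, 2.1027, 0.8344) x1=(1.1635, 0.1451, 1.9206) x2=(-0.0677, 2.0895, 0.2043)
step 24: x0=(1.9406, 2.1091, 0.8462) x1=(1.2050, 0.1602, 1.9523) x2=(-0.0783, 2.1197, 0.2187)
step 25: x0=(1.9465, 2.1152, 0.8581) x1=(1.2466, 0.1761, 1.9834) x2=(-0.0880, 2.1498, 0.2335)
step 26: x0=(1.9519, 2.1209, 0.8701) x1=(1.2884, 0.1927, 2.0142) x2=(-0.0967, 2.1796, 0.2488)
step 27: x0=(1.9569, 2.1262, 0.8823) x1=(1.3303, 0.2100, 2.0444) x2=(-0.1044, 2.2093, 0.2645)
step 28: x0=(1.9615, 2.1312, 0.8945) x1=(1.3723, 0.2280, 2.0743) x2=(-0.1112, 2.2388, 0.2805)
step 29: x0=(1.9657, 2.1358, 0.9070) x1=(1.4145, 0.2467, 2.1036) x2=(-0.1171, 2.2680, 0.2970)
step 30: x0=(1.9695, 2.1401, 0.9195) x1=(1.4567, 0.2661, 2.1325) x2=(-0.1220, 2.2971, 0.3138)
step 31: x0=(1.9729, 2.1441, 0.9323) x1=(1.4991, 0.2862, 2.1609) x2=(-0.1261, 2.3259, 0.3310)
step 32: x0=(1.9759, 2.1477, 0.9451) x1=(1.5415, 0.3071, 2.1888) x2=(-0.1292, 2.3545, 0.3486)
step 33: x0=(1.9785, 2.1509, 0.9582) x1=(1.5840, 0.3286, 2.2162) x2=(-0.1314, 2.3829, 0.3665)

(1.5840, 0.3286, 2.2162)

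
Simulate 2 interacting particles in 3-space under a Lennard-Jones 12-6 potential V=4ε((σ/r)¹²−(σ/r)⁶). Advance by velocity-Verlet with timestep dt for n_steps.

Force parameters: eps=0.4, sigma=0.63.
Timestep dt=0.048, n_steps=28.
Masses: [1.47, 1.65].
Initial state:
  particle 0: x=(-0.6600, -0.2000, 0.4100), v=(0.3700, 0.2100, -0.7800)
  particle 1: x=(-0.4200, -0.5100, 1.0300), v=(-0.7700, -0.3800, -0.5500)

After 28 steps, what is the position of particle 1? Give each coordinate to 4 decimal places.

(-1.2603, -0.6283, -0.1976)

step 0: x0=(-0.6600, -0.2000, 0.4100) x1=(-0.4200, -0.5100, 1.0300)
step 1: x0=(-0.6420, -0.1903, 0.3732) x1=(-0.4572, -0.5279, 1.0030)
step 2: x0=(-0.6235, -0.1813, 0.3380) x1=(-0.4948, -0.5451, 0.9746)
step 3: x0=(-0.6047, -0.1734, 0.3045) x1=(-0.5327, -0.5615, 0.9447)
step 4: x0=(-0.5857, -0.1665, 0.2727) x1=(-0.5708, -0.5769, 0.9133)
step 5: x0=(-0.5666, -0.1609, 0.2429) x1=(-0.6089, -0.5911, 0.8801)
step 6: x0=(-0.5477, -0.1566, 0.2150) x1=(-0.6469, -0.6042, 0.8452)
step 7: x0=(-0.5290, -0.1536, 0.1891) x1=(-0.6846, -0.6161, 0.8085)
step 8: x0=(-0.5109, -0.1521, 0.1650) x1=(-0.7219, -0.6268, 0.7702)
step 9: x0=(-0.4933, -0.1519, 0.1427) x1=(-0.7587, -0.6362, 0.7303)
step 10: x0=(-0.4766, -0.1531, 0.1221) x1=(-0.7948, -0.6443, 0.6889)
step 11: x0=(-0.4607, -0.1557, 0.1031) x1=(-0.8301, -0.6513, 0.6461)
step 12: x0=(-0.4458, -0.1597, 0.0855) x1=(-0.8645, -0.6571, 0.6020)
step 13: x0=(-0.4319, -0.1649, 0.0692) x1=(-0.8980, -0.6617, 0.5568)
step 14: x0=(-0.4193, -0.1713, 0.0542) x1=(-0.9304, -0.6652, 0.5104)
step 15: x0=(-0.4078, -0.1789, 0.0402) x1=(-0.9617, -0.6677, 0.4631)
step 16: x0=(-0.3976, -0.1876, 0.0272) x1=(-0.9920, -0.6692, 0.4149)
step 17: x0=(-0.3887, -0.1974, 0.0151) x1=(-1.0210, -0.6697, 0.3660)
step 18: x0=(-0.3812, -0.2082, 0.0037) x1=(-1.0488, -0.6694, 0.3164)
step 19: x0=(-0.3750, -0.2199, -0.0071) x1=(-1.0755, -0.6682, 0.2662)
step 20: x0=(-0.3703, -0.2326, -0.0173) x1=(-1.1009, -0.6662, 0.2156)
step 21: x0=(-0.3669, -0.2460, -0.0271) x1=(-1.1251, -0.6635, 0.1645)
step 22: x0=(-0.3648, -0.2602, -0.0365) x1=(-1.1480, -0.6601, 0.1131)
step 23: x0=(-0.3642, -0.2751, -0.0456) x1=(-1.1697, -0.6561, 0.0616)
step 24: x0=(-0.3649, -0.2907, -0.0546) x1=(-1.1902, -0.6514, 0.0098)
step 25: x0=(-0.3670, -0.3068, -0.0635) x1=(-1.2094, -0.6463, -0.0421)
step 26: x0=(-0.3705, -0.3235, -0.0723) x1=(-1.2275, -0.6407, -0.0939)
step 27: x0=(-0.3752, -0.3407, -0.0812) x1=(-1.2445, -0.6347, -0.1458)
step 28: x0=(-0.3812, -0.3583, -0.0902) x1=(-1.2603, -0.6283, -0.1976)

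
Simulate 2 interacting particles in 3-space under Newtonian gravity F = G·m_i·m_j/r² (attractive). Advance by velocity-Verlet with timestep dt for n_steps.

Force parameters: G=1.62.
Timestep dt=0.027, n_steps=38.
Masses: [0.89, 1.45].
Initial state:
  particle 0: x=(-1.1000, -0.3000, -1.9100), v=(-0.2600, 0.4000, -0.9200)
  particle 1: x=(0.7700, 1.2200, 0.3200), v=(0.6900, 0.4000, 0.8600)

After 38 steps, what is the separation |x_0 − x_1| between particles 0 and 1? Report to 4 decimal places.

step 0: x0=(-1.1000, -0.3000, -1.9100) x1=(0.7700, 1.2200, 0.3200)
step 1: x0=(-1.1070, -0.2892, -1.9348) x1=(0.7886, 1.2308, 0.3432)
step 2: x0=(-1.1139, -0.2783, -1.9595) x1=(0.8072, 1.2415, 0.3663)
step 3: x0=(-1.1207, -0.2673, -1.9840) x1=(0.8256, 1.2522, 0.3894)
step 4: x0=(-1.1274, -0.2562, -2.0085) x1=(0.8441, 1.2629, 0.4124)
step 5: x0=(-1.1340, -0.2451, -2.0329) x1=(0.8625, 1.2735, 0.4353)
step 6: x0=(-1.1406, -0.2340, -2.0572) x1=(0.8808, 1.2841, 0.4582)
step 7: x0=(-1.1471, -0.2228, -2.0814) x1=(0.8991, 1.2946, 0.4810)
step 8: x0=(-1.1535, -0.2115, -2.1055) x1=(0.9174, 1.3051, 0.5038)
step 9: x0=(-1.1598, -0.2002, -2.1295) x1=(0.9356, 1.3156, 0.5265)
step 10: x0=(-1.1661, -0.1888, -2.1534) x1=(0.9538, 1.3260, 0.5491)
step 11: x0=(-1.1723, -0.1774, -2.1772) x1=(0.9719, 1.3364, 0.5717)
step 12: x0=(-1.1784, -0.1659, -2.2009) x1=(0.9900, 1.3468, 0.5943)
step 13: x0=(-1.1845, -0.1544, -2.2246) x1=(1.0080, 1.3572, 0.6167)
step 14: x0=(-1.1905, -0.1428, -2.2482) x1=(1.0260, 1.3675, 0.6392)
step 15: x0=(-1.1964, -0.1312, -2.2716) x1=(1.0440, 1.3778, 0.6616)
step 16: x0=(-1.2023, -0.1195, -2.2951) x1=(1.0619, 1.3881, 0.6839)
step 17: x0=(-1.2081, -0.1079, -2.3184) x1=(1.0798, 1.3984, 0.7062)
step 18: x0=(-1.2139, -0.0961, -2.3416) x1=(1.0977, 1.4086, 0.7285)
step 19: x0=(-1.2196, -0.0844, -2.3648) x1=(1.1155, 1.4188, 0.7507)
step 20: x0=(-1.2252, -0.0726, -2.3879) x1=(1.1333, 1.4290, 0.7728)
step 21: x0=(-1.2308, -0.0608, -2.4110) x1=(1.1510, 1.4392, 0.7949)
step 22: x0=(-1.2364, -0.0489, -2.4339) x1=(1.1688, 1.4493, 0.8170)
step 23: x0=(-1.2419, -0.0370, -2.4568) x1=(1.1865, 1.4594, 0.8390)
step 24: x0=(-1.2473, -0.0251, -2.4797) x1=(1.2041, 1.4695, 0.8610)
step 25: x0=(-1.2527, -0.0131, -2.5024) x1=(1.2218, 1.4796, 0.8830)
step 26: x0=(-1.2580, -0.0011, -2.5251) x1=(1.2394, 1.4897, 0.9049)
step 27: x0=(-1.2633, 0.0109, -2.5478) x1=(1.2569, 1.4998, 0.9267)
step 28: x0=(-1.2686, 0.0229, -2.5703) x1=(1.2745, 1.5098, 0.9486)
step 29: x0=(-1.2738, 0.0350, -2.5928) x1=(1.2920, 1.5198, 0.9704)
step 30: x0=(-1.2790, 0.0471, -2.6153) x1=(1.3095, 1.5298, 0.9921)
step 31: x0=(-1.2841, 0.0592, -2.6377) x1=(1.3270, 1.5398, 1.0138)
step 32: x0=(-1.2892, 0.0713, -2.6600) x1=(1.3444, 1.5498, 1.0355)
step 33: x0=(-1.2942, 0.0835, -2.6823) x1=(1.3618, 1.5598, 1.0571)
step 34: x0=(-1.2992, 0.0957, -2.7045) x1=(1.3792, 1.5697, 1.0787)
step 35: x0=(-1.3042, 0.1079, -2.7266) x1=(1.3966, 1.5796, 1.1003)
step 36: x0=(-1.3091, 0.1201, -2.7487) x1=(1.4139, 1.5896, 1.1218)
step 37: x0=(-1.3140, 0.1324, -2.7708) x1=(1.4312, 1.5995, 1.1434)
step 38: x0=(-1.3188, 0.1446, -2.7928) x1=(1.4485, 1.6094, 1.1648)

5.0464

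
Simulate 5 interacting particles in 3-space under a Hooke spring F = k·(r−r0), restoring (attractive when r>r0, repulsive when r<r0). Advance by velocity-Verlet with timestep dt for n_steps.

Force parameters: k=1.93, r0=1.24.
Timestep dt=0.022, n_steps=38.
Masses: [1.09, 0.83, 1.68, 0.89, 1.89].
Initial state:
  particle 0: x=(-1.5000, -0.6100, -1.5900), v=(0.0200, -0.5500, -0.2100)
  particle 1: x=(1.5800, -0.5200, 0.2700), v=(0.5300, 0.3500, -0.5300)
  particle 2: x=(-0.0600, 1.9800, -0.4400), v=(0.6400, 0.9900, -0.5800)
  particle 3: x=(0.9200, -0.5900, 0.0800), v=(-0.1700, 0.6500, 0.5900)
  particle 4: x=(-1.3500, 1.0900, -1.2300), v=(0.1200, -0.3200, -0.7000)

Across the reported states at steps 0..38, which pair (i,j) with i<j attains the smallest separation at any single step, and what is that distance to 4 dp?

pair (1,4), distance 0.5651

step 0: x0=(-1.5000, -0.6100, -1.5900) x1=(1.5800, -0.5200, 0.2700) x2=(-0.0600, 1.9800, -0.4400) x3=(0.9200, -0.5900, 0.0800) x4=(-1.3500, 1.0900, -1.2300)
step 1: x0=(-1.4977, -0.6212, -1.5933) x1=(1.5892, -0.5109, 0.2569) x2=(-0.0458, 2.0005, -0.4528) x3=(0.9142, -0.5745, 0.0918) x4=(-1.3465, 1.0824, -1.2449)
step 2: x0=(-1.4917, -0.6305, -1.5941) x1=(1.5934, -0.4989, 0.2411) x2=(-0.0316, 2.0182, -0.4658) x3=(0.9045, -0.5564, 0.1013) x4=(-1.3411, 1.0737, -1.2589)
step 3: x0=(-1.4819, -0.6378, -1.5923) x1=(1.5926, -0.4841, 0.2224) x2=(-0.0172, 2.0333, -0.4788) x3=(0.8908, -0.5360, 0.1085) x4=(-1.3340, 1.0638, -1.2719)
step 4: x0=(-1.4685, -0.6432, -1.5881) x1=(1.5870, -0.4665, 0.2009) x2=(-0.0027, 2.0457, -0.4920) x3=(0.8732, -0.5131, 0.1134) x4=(-1.3250, 1.0530, -1.2839)
step 5: x0=(-1.4513, -0.6466, -1.5813) x1=(1.5764, -0.4462, 0.1765) x2=(0.0118, 2.0553, -0.5052) x3=(0.8517, -0.4879, 0.1159) x4=(-1.3143, 1.0410, -1.2950)
step 6: x0=(-1.4306, -0.6480, -1.5721) x1=(1.5611, -0.4233, 0.1495) x2=(0.0263, 2.0622, -0.5186) x3=(0.8266, -0.4605, 0.1162) x4=(-1.3018, 1.0281, -1.3051)
step 7: x0=(-1.4063, -0.6474, -1.5605) x1=(1.5410, -0.3978, 0.1197) x2=(0.0409, 2.0664, -0.5321) x3=(0.7978, -0.4308, 0.1142) x4=(-1.2876, 1.0143, -1.3142)
step 8: x0=(-1.3786, -0.6446, -1.5466) x1=(1.5164, -0.3699, 0.0872) x2=(0.0554, 2.0680, -0.5456) x3=(0.7655, -0.3989, 0.1101) x4=(-1.2717, 0.9995, -1.3224)
step 9: x0=(-1.3476, -0.6399, -1.5304) x1=(1.4874, -0.3395, 0.0522) x2=(0.0698, 2.0669, -0.5593) x3=(0.7300, -0.3651, 0.1037) x4=(-1.2542, 0.9839, -1.3296)
step 10: x0=(-1.3133, -0.6331, -1.5122) x1=(1.4540, -0.3069, 0.0146) x2=(0.0841, 2.0632, -0.5730) x3=(0.6912, -0.3292, 0.0953) x4=(-1.2350, 0.9675, -1.3359)
step 11: x0=(-1.2760, -0.6242, -1.4918) x1=(1.4166, -0.2721, -0.0253) x2=(0.0984, 2.0570, -0.5869) x3=(0.6494, -0.2916, 0.0849) x4=(-1.2143, 0.9504, -1.3412)
step 12: x0=(-1.2357, -0.6134, -1.4696) x1=(1.3752, -0.2353, -0.0676) x2=(0.1124, 2.0483, -0.6008) x3=(0.6047, -0.2521, 0.0726) x4=(-1.1921, 0.9326, -1.3457)
step 13: x0=(-1.1926, -0.6005, -1.4455) x1=(1.3302, -0.1965, -0.1121) x2=(0.1263, 2.0372, -0.6148) x3=(0.5574, -0.2111, 0.0584) x4=(-1.1684, 0.9141, -1.3494)
step 14: x0=(-1.1470, -0.5857, -1.4198) x1=(1.2816, -0.1560, -0.1587) x2=(0.1400, 2.0238, -0.6289) x3=(0.5077, -0.1685, 0.0425) x4=(-1.1434, 0.8951, -1.3522)
step 15: x0=(-1.0988, -0.5691, -1.3924) x1=(1.2299, -0.1138, -0.2072) x2=(0.1534, 2.0081, -0.6431) x3=(0.4557, -0.1245, 0.0250) x4=(-1.1171, 0.8757, -1.3542)
step 16: x0=(-1.0485, -0.5506, -1.3637) x1=(1.1751, -0.0700, -0.2575) x2=(0.1665, 1.9903, -0.6573) x3=(0.4017, -0.0792, 0.0060) x4=(-1.0896, 0.8558, -1.3555)
step 17: x0=(-0.9960, -0.5304, -1.3336) x1=(1.1176, -0.0249, -0.3094) x2=(0.1794, 1.9704, -0.6717) x3=(0.3458, -0.0327, -0.0143) x4=(-1.0609, 0.8355, -1.3561)
step 18: x0=(-0.9418, -0.5084, -1.3024) x1=(1.0576, 0.0214, -0.3629) x2=(0.1919, 1.9486, -0.6861) x3=(0.2884, 0.0149, -0.0359) x4=(-1.0312, 0.8150, -1.3560)
step 19: x0=(-0.8858, -0.4849, -1.2702) x1=(0.9955, 0.0688, -0.4178) x2=(0.2041, 1.9250, -0.7006) x3=(0.2295, 0.0633, -0.0585) x4=(-1.0006, 0.7942, -1.3554)
step 20: x0=(-0.8284, -0.4599, -1.2371) x1=(0.9315, 0.1172, -0.4738) x2=(0.2160, 1.8996, -0.7153) x3=(0.1695, 0.1126, -0.0821) x4=(-0.9691, 0.7733, -1.3542)
step 21: x0=(-0.7698, -0.4335, -1.2033) x1=(0.8659, 0.1663, -0.5309) x2=(0.2275, 1.8727, -0.7300) x3=(0.1085, 0.1627, -0.1064) x4=(-0.9368, 0.7523, -1.3525)
step 22: x0=(-0.7101, -0.4058, -1.1689) x1=(0.7990, 0.2161, -0.5889) x2=(0.2386, 1.8444, -0.7448) x3=(0.0467, 0.2133, -0.1314) x4=(-0.9038, 0.7313, -1.3504)
step 23: x0=(-0.6495, -0.3771, -1.1341) x1=(0.7311, 0.2665, -0.6477) x2=(0.2493, 1.8147, -0.7596) x3=(-0.0157, 0.2645, -0.1567) x4=(-0.8703, 0.7103, -1.3479)
step 24: x0=(-0.5883, -0.3473, -1.0989) x1=(0.6625, 0.3172, -0.7071) x2=(0.2597, 1.7838, -0.7746) x3=(-0.0785, 0.3162, -0.1824) x4=(-0.8364, 0.6895, -1.3451)
step 25: x0=(-0.5265, -0.3167, -1.0635) x1=(0.5935, 0.3682, -0.7669) x2=(0.2697, 1.7519, -0.7896) x3=(-0.1417, 0.3683, -0.2082) x4=(-0.8021, 0.6687, -1.3422)
step 26: x0=(-0.4643, -0.2855, -1.0280) x1=(0.5243, 0.4195, -0.8272) x2=(0.2793, 1.7191, -0.8047) x3=(-0.2050, 0.4208, -0.2339) x4=(-0.7675, 0.6481, -1.3390)
step 27: x0=(-0.4018, -0.2538, -0.9925) x1=(0.4551, 0.4709, -0.8877) x2=(0.2885, 1.6855, -0.8199) x3=(-0.2685, 0.4736, -0.2594) x4=(-0.7327, 0.6277, -1.3359)
step 28: x0=(-0.3392, -0.2218, -0.9570) x1=(0.3863, 0.5223, -0.9484) x2=(0.2975, 1.6513, -0.8351) x3=(-0.3321, 0.5267, -0.2846) x4=(-0.6979, 0.6075, -1.3327)
step 29: x0=(-0.2763, -0.1896, -0.9215) x1=(0.3179, 0.5738, -1.0093) x2=(0.3062, 1.6166, -0.8504) x3=(-0.3958, 0.5801, -0.3095) x4=(-0.6631, 0.5875, -1.3296)
step 30: x0=(-0.2133, -0.1575, -0.8859) x1=(0.2502, 0.6253, -1.0703) x2=(0.3146, 1.5814, -0.8657) x3=(-0.4595, 0.6339, -0.3338) x4=(-0.6284, 0.5677, -1.3266)
step 31: x0=(-0.1501, -0.1255, -0.8503) x1=(0.1831, 0.6769, -1.1316) x2=(0.3229, 1.5460, -0.8809) x3=(-0.5234, 0.6879, -0.3576) x4=(-0.5938, 0.5481, -1.3239)
step 32: x0=(-0.0868, -0.0936, -0.8146) x1=(0.1167, 0.7285, -1.1932) x2=(0.3310, 1.5104, -0.8962) x3=(-0.5874, 0.7422, -0.3810) x4=(-0.5595, 0.5287, -1.3213)
step 33: x0=(-0.0231, -0.0619, -0.7787) x1=(0.0509, 0.7801, -1.2550) x2=(0.3390, 1.4747, -0.9113) x3=(-0.6516, 0.7967, -0.4038) x4=(-0.5255, 0.5092, -1.3190)
step 34: x0=(0.0407, -0.0304, -0.7426) x1=(-0.0143, 0.8320, -1.3173) x2=(0.3470, 1.4389, -0.9264) x3=(-0.7159, 0.8515, -0.4263) x4=(-0.4917, 0.4898, -1.3170)
step 35: x0=(0.1048, 0.0010, -0.7063) x1=(-0.0790, 0.8841, -1.3800) x2=(0.3550, 1.4031, -0.9413) x3=(-0.7803, 0.9064, -0.4485) x4=(-0.4583, 0.4702, -1.3151)
step 36: x0=(0.1691, 0.0325, -0.6698) x1=(-0.1435, 0.9365, -1.4432) x2=(0.3630, 1.3673, -0.9561) x3=(-0.8447, 0.9614, -0.4705) x4=(-0.4251, 0.4504, -1.3133)
step 37: x0=(0.2334, 0.0640, -0.6332) x1=(-0.2078, 0.9893, -1.5069) x2=(0.3712, 1.3315, -0.9706) x3=(-0.9090, 1.0165, -0.4923) x4=(-0.3921, 0.4303, -1.3117)
step 38: x0=(0.2976, 0.0958, -0.5964) x1=(-0.2722, 1.0425, -1.5710) x2=(0.3793, 1.2957, -0.9851) x3=(-0.9730, 1.0714, -0.5142) x4=(-0.3592, 0.4100, -1.3100)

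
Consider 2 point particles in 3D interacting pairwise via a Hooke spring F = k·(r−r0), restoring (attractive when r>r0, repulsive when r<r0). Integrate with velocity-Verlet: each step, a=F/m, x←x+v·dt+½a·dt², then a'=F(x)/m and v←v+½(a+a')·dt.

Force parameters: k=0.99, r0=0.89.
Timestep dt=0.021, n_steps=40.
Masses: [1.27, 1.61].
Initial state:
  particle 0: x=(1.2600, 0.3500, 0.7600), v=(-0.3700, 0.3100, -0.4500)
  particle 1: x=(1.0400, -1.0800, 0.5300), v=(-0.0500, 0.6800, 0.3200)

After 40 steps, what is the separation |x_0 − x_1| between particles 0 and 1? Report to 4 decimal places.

step 0: x0=(1.2600, 0.3500, 0.7600) x1=(1.0400, -1.0800, 0.5300)
step 1: x0=(1.2522, 0.3564, 0.7505) x1=(1.0390, -1.0656, 0.5367)
step 2: x0=(1.2444, 0.3626, 0.7410) x1=(1.0379, -1.0511, 0.5435)
step 3: x0=(1.2366, 0.3687, 0.7315) x1=(1.0370, -1.0365, 0.5503)
step 4: x0=(1.2287, 0.3745, 0.7220) x1=(1.0360, -1.0217, 0.5571)
step 5: x0=(1.2208, 0.3802, 0.7124) x1=(1.0350, -1.0068, 0.5639)
step 6: x0=(1.2129, 0.3857, 0.7028) x1=(1.0341, -0.9917, 0.5707)
step 7: x0=(1.2050, 0.3910, 0.6932) x1=(1.0332, -0.9765, 0.5775)
step 8: x0=(1.1970, 0.3962, 0.6836) x1=(1.0323, -0.9611, 0.5844)
step 9: x0=(1.1890, 0.4012, 0.6740) x1=(1.0314, -0.9456, 0.5912)
step 10: x0=(1.1810, 0.4060, 0.6644) x1=(1.0305, -0.9301, 0.5981)
step 11: x0=(1.1730, 0.4107, 0.6547) x1=(1.0297, -0.9143, 0.6050)
step 12: x0=(1.1650, 0.4153, 0.6451) x1=(1.0288, -0.8985, 0.6119)
step 13: x0=(1.1569, 0.4196, 0.6354) x1=(1.0280, -0.8825, 0.6187)
step 14: x0=(1.1489, 0.4239, 0.6258) x1=(1.0272, -0.8665, 0.6256)
step 15: x0=(1.1408, 0.4280, 0.6161) x1=(1.0263, -0.8503, 0.6325)
step 16: x0=(1.1327, 0.4319, 0.6064) x1=(1.0255, -0.8340, 0.6394)
step 17: x0=(1.1246, 0.4358, 0.5968) x1=(1.0247, -0.8176, 0.6463)
step 18: x0=(1.1165, 0.4395, 0.5871) x1=(1.0240, -0.8011, 0.6531)
step 19: x0=(1.1084, 0.4431, 0.5775) x1=(1.0232, -0.7845, 0.6600)
step 20: x0=(1.1003, 0.4466, 0.5679) x1=(1.0224, -0.7679, 0.6669)
step 21: x0=(1.0921, 0.4499, 0.5583) x1=(1.0216, -0.7511, 0.6737)
step 22: x0=(1.0840, 0.4532, 0.5486) x1=(1.0209, -0.7342, 0.6806)
step 23: x0=(1.0759, 0.4563, 0.5390) x1=(1.0201, -0.7173, 0.6874)
step 24: x0=(1.0677, 0.4593, 0.5295) x1=(1.0194, -0.7003, 0.6942)
step 25: x0=(1.0596, 0.4623, 0.5199) x1=(1.0186, -0.6832, 0.7010)
step 26: x0=(1.0514, 0.4652, 0.5103) x1=(1.0179, -0.6660, 0.7078)
step 27: x0=(1.0433, 0.4679, 0.5008) x1=(1.0171, -0.6488, 0.7146)
step 28: x0=(1.0351, 0.4706, 0.4913) x1=(1.0164, -0.6315, 0.7214)
step 29: x0=(1.0269, 0.4732, 0.4818) x1=(1.0157, -0.6142, 0.7282)
step 30: x0=(1.0188, 0.4757, 0.4723) x1=(1.0149, -0.5967, 0.7349)
step 31: x0=(1.0106, 0.4782, 0.4628) x1=(1.0142, -0.5793, 0.7417)
step 32: x0=(1.0024, 0.4806, 0.4533) x1=(1.0134, -0.5617, 0.7484)
step 33: x0=(0.9943, 0.4829, 0.4439) x1=(1.0127, -0.5442, 0.7551)
step 34: x0=(0.9861, 0.4852, 0.4345) x1=(1.0119, -0.5265, 0.7618)
step 35: x0=(0.9780, 0.4874, 0.4251) x1=(1.0112, -0.5089, 0.7685)
step 36: x0=(0.9698, 0.4896, 0.4157) x1=(1.0105, -0.4911, 0.7752)
step 37: x0=(0.9617, 0.4917, 0.4063) x1=(1.0097, -0.4734, 0.7818)
step 38: x0=(0.9535, 0.4937, 0.3970) x1=(1.0090, -0.4556, 0.7885)
step 39: x0=(0.9454, 0.4957, 0.3876) x1=(1.0082, -0.4378, 0.7951)
step 40: x0=(0.9372, 0.4977, 0.3783) x1=(1.0075, -0.4199, 0.8017)

1.0130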